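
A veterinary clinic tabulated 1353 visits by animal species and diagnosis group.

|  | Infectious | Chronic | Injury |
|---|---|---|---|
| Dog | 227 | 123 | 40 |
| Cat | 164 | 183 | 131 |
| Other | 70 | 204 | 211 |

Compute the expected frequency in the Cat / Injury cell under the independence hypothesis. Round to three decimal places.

Row total (Cat) = 478; column total (Injury) = 382; grand total N = 1353.
Expected count = (row total × column total) / N = 478 × 382 / 1353 = 134.956.

134.956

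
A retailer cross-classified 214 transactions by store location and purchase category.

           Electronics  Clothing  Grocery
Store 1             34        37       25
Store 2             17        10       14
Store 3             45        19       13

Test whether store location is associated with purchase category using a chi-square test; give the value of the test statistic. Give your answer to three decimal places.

12.027

Row totals: 96, 41, 77. Column totals: 96, 66, 52. Grand total N = 214.
Expected counts (row total × column total / N):
  Store 1, Electronics: 96×96/214 = 43.0654
  Store 1, Clothing: 96×66/214 = 29.6075
  Store 1, Grocery: 96×52/214 = 23.3271
  Store 2, Electronics: 41×96/214 = 18.3925
  Store 2, Clothing: 41×66/214 = 12.6449
  Store 2, Grocery: 41×52/214 = 9.9626
  Store 3, Electronics: 77×96/214 = 34.5421
  Store 3, Clothing: 77×66/214 = 23.7477
  Store 3, Grocery: 77×52/214 = 18.7103
Contributions (O − E)²/E:
  (34 − 43.0654)²/43.0654 = 1.9083
  (37 − 29.6075)²/29.6075 = 1.8458
  (25 − 23.3271)²/23.3271 = 0.1200
  (17 − 18.3925)²/18.3925 = 0.1054
  (10 − 12.6449)²/12.6449 = 0.5532
  (14 − 9.9626)²/9.9626 = 1.6362
  (45 − 34.5421)²/34.5421 = 3.1662
  (19 − 23.7477)²/23.7477 = 0.9492
  (13 − 18.7103)²/18.7103 = 1.7428
χ² = 1.9083 + 1.8458 + 0.1200 + 0.1054 + 0.5532 + 1.6362 + 3.1662 + 0.9492 + 1.7428 = 12.027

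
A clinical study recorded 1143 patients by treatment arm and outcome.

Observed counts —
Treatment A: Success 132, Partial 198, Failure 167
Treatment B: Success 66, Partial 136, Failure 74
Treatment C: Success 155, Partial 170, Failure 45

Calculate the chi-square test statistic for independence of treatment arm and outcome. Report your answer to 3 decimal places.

Row totals: 497, 276, 370. Column totals: 353, 504, 286. Grand total N = 1143.
Expected counts (row total × column total / N):
  Treatment A, Success: 497×353/1143 = 153.4917
  Treatment A, Partial: 497×504/1143 = 219.1496
  Treatment A, Failure: 497×286/1143 = 124.3587
  Treatment B, Success: 276×353/1143 = 85.2388
  Treatment B, Partial: 276×504/1143 = 121.7008
  Treatment B, Failure: 276×286/1143 = 69.0604
  Treatment C, Success: 370×353/1143 = 114.2695
  Treatment C, Partial: 370×504/1143 = 163.1496
  Treatment C, Failure: 370×286/1143 = 92.5809
Contributions (O − E)²/E:
  (132 − 153.4917)²/153.4917 = 3.0092
  (198 − 219.1496)²/219.1496 = 2.0411
  (167 − 124.3587)²/124.3587 = 14.6213
  (66 − 85.2388)²/85.2388 = 4.3423
  (136 − 121.7008)²/121.7008 = 1.6801
  (74 − 69.0604)²/69.0604 = 0.3533
  (155 − 114.2695)²/114.2695 = 14.5181
  (170 − 163.1496)²/163.1496 = 0.2876
  (45 − 92.5809)²/92.5809 = 24.4537
χ² = 3.0092 + 2.0411 + 14.6213 + 4.3423 + 1.6801 + 0.3533 + 14.5181 + 0.2876 + 24.4537 = 65.307

65.307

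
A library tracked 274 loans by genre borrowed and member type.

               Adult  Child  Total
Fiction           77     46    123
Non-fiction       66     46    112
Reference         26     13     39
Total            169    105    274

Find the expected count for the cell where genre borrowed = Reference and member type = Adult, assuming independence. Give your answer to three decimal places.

Row total (Reference) = 39; column total (Adult) = 169; grand total N = 274.
Expected count = (row total × column total) / N = 39 × 169 / 274 = 24.055.

24.055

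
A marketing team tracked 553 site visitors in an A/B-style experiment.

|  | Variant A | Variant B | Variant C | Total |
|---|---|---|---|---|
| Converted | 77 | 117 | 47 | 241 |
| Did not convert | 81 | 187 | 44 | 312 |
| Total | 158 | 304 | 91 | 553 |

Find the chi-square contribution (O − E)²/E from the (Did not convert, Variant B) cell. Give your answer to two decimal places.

1.40

Row total (Did not convert) = 312; column total (Variant B) = 304; N = 553.
Expected count E = 312 × 304 / 553 = 171.515.
Contribution = (O − E)²/E = (187 − 171.515)² / 171.515 = 1.40.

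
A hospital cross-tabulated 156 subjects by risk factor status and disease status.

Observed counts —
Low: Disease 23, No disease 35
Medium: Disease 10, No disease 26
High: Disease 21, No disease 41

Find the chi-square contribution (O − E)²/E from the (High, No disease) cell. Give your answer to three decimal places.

0.005

Row total (High) = 62; column total (No disease) = 102; N = 156.
Expected count E = 62 × 102 / 156 = 40.5385.
Contribution = (O − E)²/E = (41 − 40.5385)² / 40.5385 = 0.005.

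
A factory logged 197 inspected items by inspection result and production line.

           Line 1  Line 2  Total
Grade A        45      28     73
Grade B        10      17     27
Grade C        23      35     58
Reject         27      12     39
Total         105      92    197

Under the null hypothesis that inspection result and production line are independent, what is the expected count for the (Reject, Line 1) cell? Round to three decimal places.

20.787

Row total (Reject) = 39; column total (Line 1) = 105; grand total N = 197.
Expected count = (row total × column total) / N = 39 × 105 / 197 = 20.787.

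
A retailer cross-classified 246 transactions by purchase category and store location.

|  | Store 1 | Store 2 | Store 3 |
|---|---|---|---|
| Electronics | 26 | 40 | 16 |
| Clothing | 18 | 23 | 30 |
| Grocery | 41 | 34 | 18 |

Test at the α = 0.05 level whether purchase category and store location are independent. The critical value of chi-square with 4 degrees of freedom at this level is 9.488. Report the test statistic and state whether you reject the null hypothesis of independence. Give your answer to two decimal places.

Row totals: 82, 71, 93. Column totals: 85, 97, 64. Grand total N = 246.
Expected counts (row total × column total / N):
  Electronics, Store 1: 82×85/246 = 28.3333
  Electronics, Store 2: 82×97/246 = 32.3333
  Electronics, Store 3: 82×64/246 = 21.3333
  Clothing, Store 1: 71×85/246 = 24.5325
  Clothing, Store 2: 71×97/246 = 27.9959
  Clothing, Store 3: 71×64/246 = 18.4715
  Grocery, Store 1: 93×85/246 = 32.1341
  Grocery, Store 2: 93×97/246 = 36.6707
  Grocery, Store 3: 93×64/246 = 24.1951
Contributions (O − E)²/E:
  (26 − 28.3333)²/28.3333 = 0.1922
  (40 − 32.3333)²/32.3333 = 1.8179
  (16 − 21.3333)²/21.3333 = 1.3333
  (18 − 24.5325)²/24.5325 = 1.7395
  (23 − 27.9959)²/27.9959 = 0.8915
  (30 − 18.4715)²/18.4715 = 7.1952
  (41 − 32.1341)²/32.1341 = 2.4461
  (34 − 36.6707)²/36.6707 = 0.1945
  (18 − 24.1951)²/24.1951 = 1.5862
χ² = 0.1922 + 1.8179 + 1.3333 + 1.7395 + 0.8915 + 7.1952 + 2.4461 + 0.1945 + 1.5862 = 17.40
df = (3−1)(3−1) = 4. Since 17.40 > 9.488, reject the null hypothesis of independence at α = 0.05.

17.40; reject H₀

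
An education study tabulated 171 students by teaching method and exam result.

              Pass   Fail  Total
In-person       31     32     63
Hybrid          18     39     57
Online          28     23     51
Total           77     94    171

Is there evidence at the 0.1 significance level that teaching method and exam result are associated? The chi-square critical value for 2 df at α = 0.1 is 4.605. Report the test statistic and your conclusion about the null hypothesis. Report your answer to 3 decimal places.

Grand total N = 171.
Expected counts (row total × column total / N):
  In-person, Pass: 63×77/171 = 28.3684
  In-person, Fail: 63×94/171 = 34.6316
  Hybrid, Pass: 57×77/171 = 25.6667
  Hybrid, Fail: 57×94/171 = 31.3333
  Online, Pass: 51×77/171 = 22.9649
  Online, Fail: 51×94/171 = 28.0351
Contributions (O − E)²/E:
  (31 − 28.3684)²/28.3684 = 0.2441
  (32 − 34.6316)²/34.6316 = 0.2000
  (18 − 25.6667)²/25.6667 = 2.2901
  (39 − 31.3333)²/31.3333 = 1.8759
  (28 − 22.9649)²/22.9649 = 1.1040
  (23 − 28.0351)²/28.0351 = 0.9043
χ² = 0.2441 + 0.2000 + 2.2901 + 1.8759 + 1.1040 + 0.9043 = 6.618
df = (3−1)(2−1) = 2. Since 6.618 > 4.605, reject the null hypothesis of independence at α = 0.1.

6.618; reject H₀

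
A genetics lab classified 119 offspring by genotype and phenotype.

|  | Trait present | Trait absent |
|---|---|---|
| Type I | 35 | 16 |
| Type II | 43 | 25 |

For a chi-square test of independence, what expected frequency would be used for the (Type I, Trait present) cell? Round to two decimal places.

33.43

Row total (Type I) = 51; column total (Trait present) = 78; grand total N = 119.
Expected count = (row total × column total) / N = 51 × 78 / 119 = 33.43.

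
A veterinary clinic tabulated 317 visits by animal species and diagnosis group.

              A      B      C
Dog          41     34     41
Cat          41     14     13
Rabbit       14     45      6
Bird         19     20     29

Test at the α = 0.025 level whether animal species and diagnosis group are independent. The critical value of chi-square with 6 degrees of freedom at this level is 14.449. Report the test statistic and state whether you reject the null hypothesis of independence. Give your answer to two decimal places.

60.47; reject H₀

Row totals: 116, 68, 65, 68. Column totals: 115, 113, 89. Grand total N = 317.
Expected counts (row total × column total / N):
  Dog, A: 116×115/317 = 42.082
  Dog, B: 116×113/317 = 41.350
  Dog, C: 116×89/317 = 32.568
  Cat, A: 68×115/317 = 24.669
  Cat, B: 68×113/317 = 24.240
  Cat, C: 68×89/317 = 19.091
  Rabbit, A: 65×115/317 = 23.580
  Rabbit, B: 65×113/317 = 23.170
  Rabbit, C: 65×89/317 = 18.249
  Bird, A: 68×115/317 = 24.669
  Bird, B: 68×113/317 = 24.240
  Bird, C: 68×89/317 = 19.091
Contributions (O − E)²/E:
  (41 − 42.082)²/42.082 = 0.0278
  (34 − 41.350)²/41.350 = 1.3065
  (41 − 32.568)²/32.568 = 2.1831
  (41 − 24.669)²/24.669 = 10.8112
  (14 − 24.240)²/24.240 = 4.3258
  (13 − 19.091)²/19.091 = 1.9433
  (14 − 23.580)²/23.580 = 3.8921
  (45 − 23.170)²/23.170 = 20.5675
  (6 − 18.249)²/18.249 = 8.2217
  (19 − 24.669)²/24.669 = 1.3028
  (20 − 24.240)²/24.240 = 0.7417
  (29 − 19.091)²/19.091 = 5.1432
χ² = 0.0278 + 1.3065 + 2.1831 + 10.8112 + 4.3258 + 1.9433 + 3.8921 + 20.5675 + 8.2217 + 1.3028 + 0.7417 + 5.1432 = 60.47
df = (4−1)(3−1) = 6. Since 60.47 > 14.449, reject the null hypothesis of independence at α = 0.025.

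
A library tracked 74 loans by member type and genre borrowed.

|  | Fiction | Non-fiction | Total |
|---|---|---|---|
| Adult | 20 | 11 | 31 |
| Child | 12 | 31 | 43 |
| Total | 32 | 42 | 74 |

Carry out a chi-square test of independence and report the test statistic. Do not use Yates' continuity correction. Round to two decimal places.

9.84

Grand total N = 74.
Expected counts (row total × column total / N):
  Adult, Fiction: 31×32/74 = 13.405
  Adult, Non-fiction: 31×42/74 = 17.595
  Child, Fiction: 43×32/74 = 18.595
  Child, Non-fiction: 43×42/74 = 24.405
Contributions (O − E)²/E:
  (20 − 13.405)²/13.405 = 3.2446
  (11 − 17.595)²/17.595 = 2.4720
  (12 − 18.595)²/18.595 = 2.3390
  (31 − 24.405)²/24.405 = 1.7822
χ² = 3.2446 + 2.4720 + 2.3390 + 1.7822 = 9.84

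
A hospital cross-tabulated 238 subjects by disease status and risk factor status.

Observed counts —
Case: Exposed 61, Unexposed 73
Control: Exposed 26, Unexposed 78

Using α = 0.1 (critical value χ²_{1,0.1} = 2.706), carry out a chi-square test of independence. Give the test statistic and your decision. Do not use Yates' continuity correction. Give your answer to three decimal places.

10.633; reject H₀

Row totals: 134, 104. Column totals: 87, 151. Grand total N = 238.
Expected counts (row total × column total / N):
  Case, Exposed: 134×87/238 = 48.9832
  Case, Unexposed: 134×151/238 = 85.0168
  Control, Exposed: 104×87/238 = 38.0168
  Control, Unexposed: 104×151/238 = 65.9832
Contributions (O − E)²/E:
  (61 − 48.9832)²/48.9832 = 2.9480
  (73 − 85.0168)²/85.0168 = 1.6985
  (26 − 38.0168)²/38.0168 = 3.7984
  (78 − 65.9832)²/65.9832 = 2.1885
χ² = 2.9480 + 1.6985 + 3.7984 + 2.1885 = 10.633
df = (2−1)(2−1) = 1. Since 10.633 > 2.706, reject the null hypothesis of independence at α = 0.1.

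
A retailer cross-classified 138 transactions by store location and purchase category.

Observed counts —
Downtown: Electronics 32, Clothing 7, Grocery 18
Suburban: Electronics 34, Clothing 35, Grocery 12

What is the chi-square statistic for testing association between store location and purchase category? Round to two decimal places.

16.24

Row totals: 57, 81. Column totals: 66, 42, 30. Grand total N = 138.
Expected counts (row total × column total / N):
  Downtown, Electronics: 57×66/138 = 27.2609
  Downtown, Clothing: 57×42/138 = 17.3478
  Downtown, Grocery: 57×30/138 = 12.3913
  Suburban, Electronics: 81×66/138 = 38.7391
  Suburban, Clothing: 81×42/138 = 24.6522
  Suburban, Grocery: 81×30/138 = 17.6087
Contributions (O − E)²/E:
  (32 − 27.2609)²/27.2609 = 0.8239
  (7 − 17.3478)²/17.3478 = 6.1724
  (18 − 12.3913)²/12.3913 = 2.5387
  (34 − 38.7391)²/38.7391 = 0.5798
  (35 − 24.6522)²/24.6522 = 4.3435
  (12 − 17.6087)²/17.6087 = 1.7865
χ² = 0.8239 + 6.1724 + 2.5387 + 0.5798 + 4.3435 + 1.7865 = 16.24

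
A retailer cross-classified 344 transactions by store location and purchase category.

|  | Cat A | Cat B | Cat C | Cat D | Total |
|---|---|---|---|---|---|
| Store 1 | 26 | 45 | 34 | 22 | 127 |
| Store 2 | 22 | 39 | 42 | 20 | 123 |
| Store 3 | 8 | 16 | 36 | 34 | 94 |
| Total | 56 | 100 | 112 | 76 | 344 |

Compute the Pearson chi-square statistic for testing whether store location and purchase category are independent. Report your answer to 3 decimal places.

25.795

Grand total N = 344.
Expected counts (row total × column total / N):
  Store 1, Cat A: 127×56/344 = 20.67442
  Store 1, Cat B: 127×100/344 = 36.91860
  Store 1, Cat C: 127×112/344 = 41.34884
  Store 1, Cat D: 127×76/344 = 28.05814
  Store 2, Cat A: 123×56/344 = 20.02326
  Store 2, Cat B: 123×100/344 = 35.75581
  Store 2, Cat C: 123×112/344 = 40.04651
  Store 2, Cat D: 123×76/344 = 27.17442
  Store 3, Cat A: 94×56/344 = 15.30233
  Store 3, Cat B: 94×100/344 = 27.32558
  Store 3, Cat C: 94×112/344 = 30.60465
  Store 3, Cat D: 94×76/344 = 20.76744
Contributions (O − E)²/E:
  (26 − 20.67442)²/20.67442 = 1.3718
  (45 − 36.91860)²/36.91860 = 1.7690
  (34 − 41.34884)²/41.34884 = 1.3061
  (22 − 28.05814)²/28.05814 = 1.3080
  (22 − 20.02326)²/20.02326 = 0.1951
  (39 − 35.75581)²/35.75581 = 0.2944
  (42 − 40.04651)²/40.04651 = 0.0953
  (20 − 27.17442)²/27.17442 = 1.8941
  (8 − 15.30233)²/15.30233 = 3.4847
  (16 − 27.32558)²/27.32558 = 4.6941
  (36 − 30.60465)²/30.60465 = 0.9512
  (34 − 20.76744)²/20.76744 = 8.4315
χ² = 1.3718 + 1.7690 + 1.3061 + 1.3080 + 0.1951 + 0.2944 + 0.0953 + 1.8941 + 3.4847 + 4.6941 + 0.9512 + 8.4315 = 25.795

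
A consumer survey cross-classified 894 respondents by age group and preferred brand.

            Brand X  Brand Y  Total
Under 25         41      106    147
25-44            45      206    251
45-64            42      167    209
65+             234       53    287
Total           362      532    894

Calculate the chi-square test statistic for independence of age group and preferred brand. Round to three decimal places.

299.423

Grand total N = 894.
Expected counts (row total × column total / N):
  Under 25, Brand X: 147×362/894 = 59.52349
  Under 25, Brand Y: 147×532/894 = 87.47651
  25-44, Brand X: 251×362/894 = 101.63535
  25-44, Brand Y: 251×532/894 = 149.36465
  45-64, Brand X: 209×362/894 = 84.62864
  45-64, Brand Y: 209×532/894 = 124.37136
  65+, Brand X: 287×362/894 = 116.21253
  65+, Brand Y: 287×532/894 = 170.78747
Contributions (O − E)²/E:
  (41 − 59.52349)²/59.52349 = 5.7644
  (106 − 87.47651)²/87.47651 = 3.9224
  (45 − 101.63535)²/101.63535 = 31.5595
  (206 − 149.36465)²/149.36465 = 21.4747
  (42 − 84.62864)²/84.62864 = 21.4726
  (167 − 124.37136)²/124.37136 = 14.6111
  (234 − 116.21253)²/116.21253 = 119.3838
  (53 − 170.78747)²/170.78747 = 81.2348
χ² = 5.7644 + 3.9224 + 31.5595 + 21.4747 + 21.4726 + 14.6111 + 119.3838 + 81.2348 = 299.423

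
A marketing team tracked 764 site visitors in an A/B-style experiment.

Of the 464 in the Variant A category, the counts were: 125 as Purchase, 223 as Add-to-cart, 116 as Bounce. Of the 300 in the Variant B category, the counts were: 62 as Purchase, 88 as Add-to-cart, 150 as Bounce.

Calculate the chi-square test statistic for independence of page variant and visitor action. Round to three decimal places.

51.333

Row totals: 464, 300. Column totals: 187, 311, 266. Grand total N = 764.
Expected counts (row total × column total / N):
  Variant A, Purchase: 464×187/764 = 113.5707
  Variant A, Add-to-cart: 464×311/764 = 188.8796
  Variant A, Bounce: 464×266/764 = 161.5497
  Variant B, Purchase: 300×187/764 = 73.4293
  Variant B, Add-to-cart: 300×311/764 = 122.1204
  Variant B, Bounce: 300×266/764 = 104.4503
Contributions (O − E)²/E:
  (125 − 113.5707)²/113.5707 = 1.1502
  (223 − 188.8796)²/188.8796 = 6.1637
  (116 − 161.5497)²/161.5497 = 12.8430
  (62 − 73.4293)²/73.4293 = 1.7790
  (88 − 122.1204)²/122.1204 = 9.5332
  (150 − 104.4503)²/104.4503 = 19.8638
χ² = 1.1502 + 6.1637 + 12.8430 + 1.7790 + 9.5332 + 19.8638 = 51.333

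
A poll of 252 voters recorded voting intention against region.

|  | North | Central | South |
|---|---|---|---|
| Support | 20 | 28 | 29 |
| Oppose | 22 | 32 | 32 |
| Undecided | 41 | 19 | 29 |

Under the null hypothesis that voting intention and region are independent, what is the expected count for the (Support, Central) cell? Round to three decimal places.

24.139

Row total (Support) = 77; column total (Central) = 79; grand total N = 252.
Expected count = (row total × column total) / N = 77 × 79 / 252 = 24.139.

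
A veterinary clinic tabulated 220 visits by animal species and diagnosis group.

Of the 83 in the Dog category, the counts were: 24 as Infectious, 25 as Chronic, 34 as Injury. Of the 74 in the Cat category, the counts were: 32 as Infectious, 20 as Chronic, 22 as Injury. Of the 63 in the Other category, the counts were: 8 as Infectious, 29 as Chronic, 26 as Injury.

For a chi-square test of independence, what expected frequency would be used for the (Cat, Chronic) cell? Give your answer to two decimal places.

Row total (Cat) = 74; column total (Chronic) = 74; grand total N = 220.
Expected count = (row total × column total) / N = 74 × 74 / 220 = 24.89.

24.89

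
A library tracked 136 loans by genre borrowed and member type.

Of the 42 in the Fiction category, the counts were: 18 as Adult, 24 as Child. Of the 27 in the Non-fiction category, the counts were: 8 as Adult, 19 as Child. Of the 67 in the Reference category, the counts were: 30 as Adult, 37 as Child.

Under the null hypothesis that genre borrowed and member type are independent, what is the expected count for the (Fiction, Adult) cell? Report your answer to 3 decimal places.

17.294

Row total (Fiction) = 42; column total (Adult) = 56; grand total N = 136.
Expected count = (row total × column total) / N = 42 × 56 / 136 = 17.294.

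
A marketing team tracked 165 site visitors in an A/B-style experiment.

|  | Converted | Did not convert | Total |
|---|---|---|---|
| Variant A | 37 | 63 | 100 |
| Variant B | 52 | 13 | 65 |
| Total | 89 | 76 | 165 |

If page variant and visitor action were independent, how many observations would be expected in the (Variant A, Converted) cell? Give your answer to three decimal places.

53.939

Row total (Variant A) = 100; column total (Converted) = 89; grand total N = 165.
Expected count = (row total × column total) / N = 100 × 89 / 165 = 53.939.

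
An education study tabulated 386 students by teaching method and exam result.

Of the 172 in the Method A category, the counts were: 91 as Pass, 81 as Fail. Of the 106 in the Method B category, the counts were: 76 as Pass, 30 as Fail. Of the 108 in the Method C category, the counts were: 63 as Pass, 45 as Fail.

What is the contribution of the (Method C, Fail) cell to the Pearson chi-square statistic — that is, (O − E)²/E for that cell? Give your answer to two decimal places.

0.04

Row total (Method C) = 108; column total (Fail) = 156; N = 386.
Expected count E = 108 × 156 / 386 = 43.648.
Contribution = (O − E)²/E = (45 − 43.648)² / 43.648 = 0.04.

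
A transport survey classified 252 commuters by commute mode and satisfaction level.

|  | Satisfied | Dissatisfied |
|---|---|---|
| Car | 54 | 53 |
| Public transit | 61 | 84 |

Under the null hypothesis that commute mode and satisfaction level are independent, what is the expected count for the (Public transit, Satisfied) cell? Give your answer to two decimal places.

66.17

Row total (Public transit) = 145; column total (Satisfied) = 115; grand total N = 252.
Expected count = (row total × column total) / N = 145 × 115 / 252 = 66.17.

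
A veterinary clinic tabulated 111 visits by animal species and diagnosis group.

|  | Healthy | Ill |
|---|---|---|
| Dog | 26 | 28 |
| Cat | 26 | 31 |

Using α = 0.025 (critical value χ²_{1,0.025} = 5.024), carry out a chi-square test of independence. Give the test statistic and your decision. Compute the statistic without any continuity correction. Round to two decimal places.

Row totals: 54, 57. Column totals: 52, 59. Grand total N = 111.
Expected counts (row total × column total / N):
  Dog, Healthy: 54×52/111 = 25.297
  Dog, Ill: 54×59/111 = 28.703
  Cat, Healthy: 57×52/111 = 26.703
  Cat, Ill: 57×59/111 = 30.297
Contributions (O − E)²/E:
  (26 − 25.297)²/25.297 = 0.0195
  (28 − 28.703)²/28.703 = 0.0172
  (26 − 26.703)²/26.703 = 0.0185
  (31 − 30.297)²/30.297 = 0.0163
χ² = 0.0195 + 0.0172 + 0.0185 + 0.0163 = 0.07
df = (2−1)(2−1) = 1. Since 0.07 < 5.024, fail to reject the null hypothesis of independence at α = 0.025.

0.07; fail to reject H₀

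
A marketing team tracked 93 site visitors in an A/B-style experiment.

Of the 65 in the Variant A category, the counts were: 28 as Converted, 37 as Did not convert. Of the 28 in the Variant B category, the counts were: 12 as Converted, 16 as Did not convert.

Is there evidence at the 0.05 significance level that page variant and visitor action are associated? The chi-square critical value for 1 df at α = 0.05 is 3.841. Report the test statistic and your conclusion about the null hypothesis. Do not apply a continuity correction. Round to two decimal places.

0.00; fail to reject H₀

Row totals: 65, 28. Column totals: 40, 53. Grand total N = 93.
Expected counts (row total × column total / N):
  Variant A, Converted: 65×40/93 = 27.957
  Variant A, Did not convert: 65×53/93 = 37.043
  Variant B, Converted: 28×40/93 = 12.043
  Variant B, Did not convert: 28×53/93 = 15.957
Contributions (O − E)²/E:
  (28 − 27.957)²/27.957 = 0.0001
  (37 − 37.043)²/37.043 = 0.0000
  (12 − 12.043)²/12.043 = 0.0002
  (16 − 15.957)²/15.957 = 0.0001
χ² = 0.0001 + 0.0000 + 0.0002 + 0.0001 = 0.00
df = (2−1)(2−1) = 1. Since 0.00 < 3.841, fail to reject the null hypothesis of independence at α = 0.05.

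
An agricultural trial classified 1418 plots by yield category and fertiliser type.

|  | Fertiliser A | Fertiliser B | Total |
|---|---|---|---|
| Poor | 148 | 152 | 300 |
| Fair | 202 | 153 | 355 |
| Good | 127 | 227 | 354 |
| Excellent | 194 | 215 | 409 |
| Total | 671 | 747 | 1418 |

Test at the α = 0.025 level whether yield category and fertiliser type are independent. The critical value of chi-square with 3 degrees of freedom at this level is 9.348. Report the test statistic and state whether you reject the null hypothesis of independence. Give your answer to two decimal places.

Grand total N = 1418.
Expected counts (row total × column total / N):
  Poor, Fertiliser A: 300×671/1418 = 141.961
  Poor, Fertiliser B: 300×747/1418 = 158.039
  Fair, Fertiliser A: 355×671/1418 = 167.987
  Fair, Fertiliser B: 355×747/1418 = 187.013
  Good, Fertiliser A: 354×671/1418 = 167.513
  Good, Fertiliser B: 354×747/1418 = 186.487
  Excellent, Fertiliser A: 409×671/1418 = 193.539
  Excellent, Fertiliser B: 409×747/1418 = 215.461
Contributions (O − E)²/E:
  (148 − 141.961)²/141.961 = 0.2569
  (152 − 158.039)²/158.039 = 0.2308
  (202 − 167.987)²/167.987 = 6.8867
  (153 − 187.013)²/187.013 = 6.1861
  (127 − 167.513)²/167.513 = 9.7981
  (227 − 186.487)²/186.487 = 8.8012
  (194 − 193.539)²/193.539 = 0.0011
  (215 − 215.461)²/215.461 = 0.0010
χ² = 0.2569 + 0.2308 + 6.8867 + 6.1861 + 9.7981 + 8.8012 + 0.0011 + 0.0010 = 32.16
df = (4−1)(2−1) = 3. Since 32.16 > 9.348, reject the null hypothesis of independence at α = 0.025.

32.16; reject H₀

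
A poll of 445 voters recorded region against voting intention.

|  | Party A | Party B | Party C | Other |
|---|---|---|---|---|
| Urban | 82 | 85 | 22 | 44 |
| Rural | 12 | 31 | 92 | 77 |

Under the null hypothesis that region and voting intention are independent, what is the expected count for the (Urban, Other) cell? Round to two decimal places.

Row total (Urban) = 233; column total (Other) = 121; grand total N = 445.
Expected count = (row total × column total) / N = 233 × 121 / 445 = 63.36.

63.36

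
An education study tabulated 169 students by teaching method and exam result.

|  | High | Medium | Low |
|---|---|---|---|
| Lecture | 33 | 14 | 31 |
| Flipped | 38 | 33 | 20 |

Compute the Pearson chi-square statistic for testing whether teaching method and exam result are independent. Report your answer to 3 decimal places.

Row totals: 78, 91. Column totals: 71, 47, 51. Grand total N = 169.
Expected counts (row total × column total / N):
  Lecture, High: 78×71/169 = 32.7692
  Lecture, Medium: 78×47/169 = 21.6923
  Lecture, Low: 78×51/169 = 23.5385
  Flipped, High: 91×71/169 = 38.2308
  Flipped, Medium: 91×47/169 = 25.3077
  Flipped, Low: 91×51/169 = 27.4615
Contributions (O − E)²/E:
  (33 − 32.7692)²/32.7692 = 0.0016
  (14 − 21.6923)²/21.6923 = 2.7278
  (31 − 23.5385)²/23.5385 = 2.3652
  (38 − 38.2308)²/38.2308 = 0.0014
  (33 − 25.3077)²/25.3077 = 2.3381
  (20 − 27.4615)²/27.4615 = 2.0273
χ² = 0.0016 + 2.7278 + 2.3652 + 0.0014 + 2.3381 + 2.0273 = 9.461

9.461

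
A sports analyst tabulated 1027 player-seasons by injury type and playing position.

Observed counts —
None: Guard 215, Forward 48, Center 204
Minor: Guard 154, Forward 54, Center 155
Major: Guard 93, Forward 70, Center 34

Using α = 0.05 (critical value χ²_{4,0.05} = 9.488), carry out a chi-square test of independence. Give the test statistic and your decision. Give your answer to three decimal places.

Row totals: 467, 363, 197. Column totals: 462, 172, 393. Grand total N = 1027.
Expected counts (row total × column total / N):
  None, Guard: 467×462/1027 = 210.0818
  None, Forward: 467×172/1027 = 78.2123
  None, Center: 467×393/1027 = 178.7059
  Minor, Guard: 363×462/1027 = 163.2970
  Minor, Forward: 363×172/1027 = 60.7945
  Minor, Center: 363×393/1027 = 138.9085
  Major, Guard: 197×462/1027 = 88.6212
  Major, Forward: 197×172/1027 = 32.9932
  Major, Center: 197×393/1027 = 75.3856
Contributions (O − E)²/E:
  (215 − 210.0818)²/210.0818 = 0.1151
  (48 − 78.2123)²/78.2123 = 11.6706
  (204 − 178.7059)²/178.7059 = 3.5801
  (154 − 163.2970)²/163.2970 = 0.5293
  (54 − 60.7945)²/60.7945 = 0.7594
  (155 − 138.9085)²/138.9085 = 1.8641
  (93 − 88.6212)²/88.6212 = 0.2164
  (70 − 32.9932)²/32.9932 = 41.5087
  (34 − 75.3856)²/75.3856 = 22.7201
χ² = 0.1151 + 11.6706 + 3.5801 + 0.5293 + 0.7594 + 1.8641 + 0.2164 + 41.5087 + 22.7201 = 82.964
df = (3−1)(3−1) = 4. Since 82.964 > 9.488, reject the null hypothesis of independence at α = 0.05.

82.964; reject H₀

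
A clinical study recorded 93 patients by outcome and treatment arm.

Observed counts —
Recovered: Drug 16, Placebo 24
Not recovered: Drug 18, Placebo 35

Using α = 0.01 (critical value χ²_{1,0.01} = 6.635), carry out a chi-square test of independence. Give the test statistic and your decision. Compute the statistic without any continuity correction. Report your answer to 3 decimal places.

Row totals: 40, 53. Column totals: 34, 59. Grand total N = 93.
Expected counts (row total × column total / N):
  Recovered, Drug: 40×34/93 = 14.6237
  Recovered, Placebo: 40×59/93 = 25.3763
  Not recovered, Drug: 53×34/93 = 19.3763
  Not recovered, Placebo: 53×59/93 = 33.6237
Contributions (O − E)²/E:
  (16 − 14.6237)²/14.6237 = 0.1295
  (24 − 25.3763)²/25.3763 = 0.0746
  (18 − 19.3763)²/19.3763 = 0.0978
  (35 − 33.6237)²/33.6237 = 0.0563
χ² = 0.1295 + 0.0746 + 0.0978 + 0.0563 = 0.358
df = (2−1)(2−1) = 1. Since 0.358 < 6.635, fail to reject the null hypothesis of independence at α = 0.01.

0.358; fail to reject H₀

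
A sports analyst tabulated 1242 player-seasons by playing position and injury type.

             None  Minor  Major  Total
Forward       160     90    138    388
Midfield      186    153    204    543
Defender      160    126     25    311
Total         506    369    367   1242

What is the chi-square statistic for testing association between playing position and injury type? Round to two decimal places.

Grand total N = 1242.
Expected counts (row total × column total / N):
  Forward, None: 388×506/1242 = 158.074
  Forward, Minor: 388×369/1242 = 115.275
  Forward, Major: 388×367/1242 = 114.651
  Midfield, None: 543×506/1242 = 221.222
  Midfield, Minor: 543×369/1242 = 161.326
  Midfield, Major: 543×367/1242 = 160.452
  Defender, None: 311×506/1242 = 126.704
  Defender, Minor: 311×369/1242 = 92.399
  Defender, Major: 311×367/1242 = 91.898
Contributions (O − E)²/E:
  (160 − 158.074)²/158.074 = 0.0235
  (90 − 115.275)²/115.275 = 5.5418
  (138 − 114.651)²/114.651 = 4.7551
  (186 − 221.222)²/221.222 = 5.6079
  (153 − 161.326)²/161.326 = 0.4297
  (204 − 160.452)²/160.452 = 11.8193
  (160 − 126.704)²/126.704 = 8.7497
  (126 − 92.399)²/92.399 = 12.2190
  (25 − 91.898)²/91.898 = 48.6990
χ² = 0.0235 + 5.5418 + 4.7551 + 5.6079 + 0.4297 + 11.8193 + 8.7497 + 12.2190 + 48.6990 = 97.85

97.85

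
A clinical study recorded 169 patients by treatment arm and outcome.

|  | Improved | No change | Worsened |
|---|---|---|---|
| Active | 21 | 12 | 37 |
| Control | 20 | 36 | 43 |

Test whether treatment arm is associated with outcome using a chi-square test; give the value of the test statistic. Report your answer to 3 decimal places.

Row totals: 70, 99. Column totals: 41, 48, 80. Grand total N = 169.
Expected counts (row total × column total / N):
  Active, Improved: 70×41/169 = 16.9822
  Active, No change: 70×48/169 = 19.8817
  Active, Worsened: 70×80/169 = 33.1361
  Control, Improved: 99×41/169 = 24.0178
  Control, No change: 99×48/169 = 28.1183
  Control, Worsened: 99×80/169 = 46.8639
Contributions (O − E)²/E:
  (21 − 16.9822)²/16.9822 = 0.9506
  (12 − 19.8817)²/19.8817 = 3.1245
  (37 − 33.1361)²/33.1361 = 0.4506
  (20 − 24.0178)²/24.0178 = 0.6721
  (36 − 28.1183)²/28.1183 = 2.2093
  (43 − 46.8639)²/46.8639 = 0.3186
χ² = 0.9506 + 3.1245 + 0.4506 + 0.6721 + 2.2093 + 0.3186 = 7.726

7.726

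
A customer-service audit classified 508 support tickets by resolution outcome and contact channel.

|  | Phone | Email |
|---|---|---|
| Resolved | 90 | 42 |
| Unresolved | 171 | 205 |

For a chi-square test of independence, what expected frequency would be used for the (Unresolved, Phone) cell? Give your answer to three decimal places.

193.181

Row total (Unresolved) = 376; column total (Phone) = 261; grand total N = 508.
Expected count = (row total × column total) / N = 376 × 261 / 508 = 193.181.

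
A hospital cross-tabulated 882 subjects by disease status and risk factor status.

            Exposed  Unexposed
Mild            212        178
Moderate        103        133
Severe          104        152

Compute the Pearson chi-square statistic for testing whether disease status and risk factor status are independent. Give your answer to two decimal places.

13.62

Row totals: 390, 236, 256. Column totals: 419, 463. Grand total N = 882.
Expected counts (row total × column total / N):
  Mild, Exposed: 390×419/882 = 185.272
  Mild, Unexposed: 390×463/882 = 204.728
  Moderate, Exposed: 236×419/882 = 112.113
  Moderate, Unexposed: 236×463/882 = 123.887
  Severe, Exposed: 256×419/882 = 121.615
  Severe, Unexposed: 256×463/882 = 134.385
Contributions (O − E)²/E:
  (212 − 185.272)²/185.272 = 3.8559
  (178 − 204.728)²/204.728 = 3.4894
  (103 − 112.113)²/112.113 = 0.7407
  (133 − 123.887)²/123.887 = 0.6703
  (104 − 121.615)²/121.615 = 2.5514
  (152 − 134.385)²/134.385 = 2.3089
χ² = 3.8559 + 3.4894 + 0.7407 + 0.6703 + 2.5514 + 2.3089 = 13.62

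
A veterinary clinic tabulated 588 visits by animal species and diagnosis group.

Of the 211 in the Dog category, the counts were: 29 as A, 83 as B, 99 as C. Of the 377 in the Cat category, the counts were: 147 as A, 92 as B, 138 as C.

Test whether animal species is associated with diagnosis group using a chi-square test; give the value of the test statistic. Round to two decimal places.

42.52

Row totals: 211, 377. Column totals: 176, 175, 237. Grand total N = 588.
Expected counts (row total × column total / N):
  Dog, A: 211×176/588 = 63.156
  Dog, B: 211×175/588 = 62.798
  Dog, C: 211×237/588 = 85.046
  Cat, A: 377×176/588 = 112.844
  Cat, B: 377×175/588 = 112.202
  Cat, C: 377×237/588 = 151.954
Contributions (O − E)²/E:
  (29 − 63.156)²/63.156 = 18.4722
  (83 − 62.798)²/62.798 = 6.4989
  (99 − 85.046)²/85.046 = 2.2895
  (147 − 112.844)²/112.844 = 10.3385
  (92 − 112.202)²/112.202 = 3.6374
  (138 − 151.954)²/151.954 = 1.2814
χ² = 18.4722 + 6.4989 + 2.2895 + 10.3385 + 3.6374 + 1.2814 = 42.52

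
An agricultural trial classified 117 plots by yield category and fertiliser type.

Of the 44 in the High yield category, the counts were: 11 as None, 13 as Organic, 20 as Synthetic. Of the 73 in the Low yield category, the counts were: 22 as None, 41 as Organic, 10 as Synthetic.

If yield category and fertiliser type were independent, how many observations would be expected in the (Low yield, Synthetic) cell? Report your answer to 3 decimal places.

Row total (Low yield) = 73; column total (Synthetic) = 30; grand total N = 117.
Expected count = (row total × column total) / N = 73 × 30 / 117 = 18.718.

18.718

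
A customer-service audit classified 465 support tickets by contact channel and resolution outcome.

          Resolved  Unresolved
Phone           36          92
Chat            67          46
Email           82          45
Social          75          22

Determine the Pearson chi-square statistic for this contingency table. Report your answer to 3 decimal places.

Row totals: 128, 113, 127, 97. Column totals: 260, 205. Grand total N = 465.
Expected counts (row total × column total / N):
  Phone, Resolved: 128×260/465 = 71.56989
  Phone, Unresolved: 128×205/465 = 56.43011
  Chat, Resolved: 113×260/465 = 63.18280
  Chat, Unresolved: 113×205/465 = 49.81720
  Email, Resolved: 127×260/465 = 71.01075
  Email, Unresolved: 127×205/465 = 55.98925
  Social, Resolved: 97×260/465 = 54.23656
  Social, Unresolved: 97×205/465 = 42.76344
Contributions (O − E)²/E:
  (36 − 71.56989)²/71.56989 = 17.6781
  (92 − 56.43011)²/56.43011 = 22.4210
  (67 − 63.18280)²/63.18280 = 0.2306
  (46 − 49.81720)²/49.81720 = 0.2925
  (82 − 71.01075)²/71.01075 = 1.7006
  (45 − 55.98925)²/55.98925 = 2.1569
  (75 − 54.23656)²/54.23656 = 7.9489
  (22 − 42.76344)²/42.76344 = 10.0815
χ² = 17.6781 + 22.4210 + 0.2306 + 0.2925 + 1.7006 + 2.1569 + 7.9489 + 10.0815 = 62.510

62.510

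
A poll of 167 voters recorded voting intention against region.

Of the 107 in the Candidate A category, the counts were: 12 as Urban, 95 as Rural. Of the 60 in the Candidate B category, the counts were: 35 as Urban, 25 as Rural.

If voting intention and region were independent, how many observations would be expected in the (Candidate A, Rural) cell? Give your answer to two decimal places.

76.89

Row total (Candidate A) = 107; column total (Rural) = 120; grand total N = 167.
Expected count = (row total × column total) / N = 107 × 120 / 167 = 76.89.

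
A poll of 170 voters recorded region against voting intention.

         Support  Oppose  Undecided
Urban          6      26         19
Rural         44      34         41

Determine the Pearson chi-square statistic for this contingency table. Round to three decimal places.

12.873

Row totals: 51, 119. Column totals: 50, 60, 60. Grand total N = 170.
Expected counts (row total × column total / N):
  Urban, Support: 51×50/170 = 15.0000
  Urban, Oppose: 51×60/170 = 18.0000
  Urban, Undecided: 51×60/170 = 18.0000
  Rural, Support: 119×50/170 = 35.0000
  Rural, Oppose: 119×60/170 = 42.0000
  Rural, Undecided: 119×60/170 = 42.0000
Contributions (O − E)²/E:
  (6 − 15.0000)²/15.0000 = 5.4000
  (26 − 18.0000)²/18.0000 = 3.5556
  (19 − 18.0000)²/18.0000 = 0.0556
  (44 − 35.0000)²/35.0000 = 2.3143
  (34 − 42.0000)²/42.0000 = 1.5238
  (41 − 42.0000)²/42.0000 = 0.0238
χ² = 5.4000 + 3.5556 + 0.0556 + 2.3143 + 1.5238 + 0.0238 = 12.873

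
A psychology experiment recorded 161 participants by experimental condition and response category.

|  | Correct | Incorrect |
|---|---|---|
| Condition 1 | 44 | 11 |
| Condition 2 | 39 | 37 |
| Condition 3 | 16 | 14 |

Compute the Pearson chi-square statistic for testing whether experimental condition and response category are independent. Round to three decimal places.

12.123

Row totals: 55, 76, 30. Column totals: 99, 62. Grand total N = 161.
Expected counts (row total × column total / N):
  Condition 1, Correct: 55×99/161 = 33.8199
  Condition 1, Incorrect: 55×62/161 = 21.1801
  Condition 2, Correct: 76×99/161 = 46.7329
  Condition 2, Incorrect: 76×62/161 = 29.2671
  Condition 3, Correct: 30×99/161 = 18.4472
  Condition 3, Incorrect: 30×62/161 = 11.5528
Contributions (O − E)²/E:
  (44 − 33.8199)²/33.8199 = 3.0643
  (11 − 21.1801)²/21.1801 = 4.8930
  (39 − 46.7329)²/46.7329 = 1.2796
  (37 − 29.2671)²/29.2671 = 2.0432
  (16 − 18.4472)²/18.4472 = 0.3246
  (14 − 11.5528)²/11.5528 = 0.5184
χ² = 3.0643 + 4.8930 + 1.2796 + 2.0432 + 0.3246 + 0.5184 = 12.123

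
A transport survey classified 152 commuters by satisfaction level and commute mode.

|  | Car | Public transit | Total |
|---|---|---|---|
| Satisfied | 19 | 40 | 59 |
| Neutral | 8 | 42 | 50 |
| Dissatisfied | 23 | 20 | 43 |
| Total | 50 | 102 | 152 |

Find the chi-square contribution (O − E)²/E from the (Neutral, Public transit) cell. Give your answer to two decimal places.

2.13

Row total (Neutral) = 50; column total (Public transit) = 102; N = 152.
Expected count E = 50 × 102 / 152 = 33.553.
Contribution = (O − E)²/E = (42 − 33.553)² / 33.553 = 2.13.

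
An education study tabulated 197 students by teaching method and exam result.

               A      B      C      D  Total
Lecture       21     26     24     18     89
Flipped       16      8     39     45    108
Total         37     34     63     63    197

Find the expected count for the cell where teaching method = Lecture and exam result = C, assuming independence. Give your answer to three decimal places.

Row total (Lecture) = 89; column total (C) = 63; grand total N = 197.
Expected count = (row total × column total) / N = 89 × 63 / 197 = 28.462.

28.462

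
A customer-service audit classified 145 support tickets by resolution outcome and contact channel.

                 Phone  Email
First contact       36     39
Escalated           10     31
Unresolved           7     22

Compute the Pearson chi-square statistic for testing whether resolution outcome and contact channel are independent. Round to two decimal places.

8.78

Row totals: 75, 41, 29. Column totals: 53, 92. Grand total N = 145.
Expected counts (row total × column total / N):
  First contact, Phone: 75×53/145 = 27.414
  First contact, Email: 75×92/145 = 47.586
  Escalated, Phone: 41×53/145 = 14.986
  Escalated, Email: 41×92/145 = 26.014
  Unresolved, Phone: 29×53/145 = 10.600
  Unresolved, Email: 29×92/145 = 18.400
Contributions (O − E)²/E:
  (36 − 27.414)²/27.414 = 2.6891
  (39 − 47.586)²/47.586 = 1.5492
  (10 − 14.986)²/14.986 = 1.6589
  (31 − 26.014)²/26.014 = 0.9556
  (7 − 10.600)²/10.600 = 1.2226
  (22 − 18.400)²/18.400 = 0.7043
χ² = 2.6891 + 1.5492 + 1.6589 + 0.9556 + 1.2226 + 0.7043 = 8.78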